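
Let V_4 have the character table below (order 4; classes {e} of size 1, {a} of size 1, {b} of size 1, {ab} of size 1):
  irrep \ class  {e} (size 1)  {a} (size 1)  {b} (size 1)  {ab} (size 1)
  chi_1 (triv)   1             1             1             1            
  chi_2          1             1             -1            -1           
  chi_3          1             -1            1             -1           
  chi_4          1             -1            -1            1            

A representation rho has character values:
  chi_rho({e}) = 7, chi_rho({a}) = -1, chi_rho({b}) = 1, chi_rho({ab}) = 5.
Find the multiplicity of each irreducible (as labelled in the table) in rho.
Multiplicities: chi_1: 3, chi_2: 0, chi_3: 1, chi_4: 3.

Working: Use <chi_rho, chi> = (1/|G|) sum_C |C| * chi_rho(C) * conj(chi(C)) with |G| = 4 for each irreducible chi in the table:
  <chi_rho, chi_1> = (1/4)[1*(7)*conj(1) + 1*(-1)*conj(1) + 1*(1)*conj(1) + 1*(5)*conj(1)]
      = (1/4)[(7) + (-1) + (1) + (5)] = 12/4 = 3
  <chi_rho, chi_2> = (1/4)[1*(7)*conj(1) + 1*(-1)*conj(1) + 1*(1)*conj(-1) + 1*(5)*conj(-1)]
      = (1/4)[(7) + (-1) + (-1) + (-5)] = 0/4 = 0
  <chi_rho, chi_3> = (1/4)[1*(7)*conj(1) + 1*(-1)*conj(-1) + 1*(1)*conj(1) + 1*(5)*conj(-1)]
      = (1/4)[(7) + (1) + (1) + (-5)] = 4/4 = 1
  <chi_rho, chi_4> = (1/4)[1*(7)*conj(1) + 1*(-1)*conj(-1) + 1*(1)*conj(-1) + 1*(5)*conj(1)]
      = (1/4)[(7) + (1) + (-1) + (5)] = 12/4 = 3
Dimension check: dim(rho) = sum (mult * dim) = 3*1 + 0*1 + 1*1 + 3*1 = 7 = chi_rho(e) = 7.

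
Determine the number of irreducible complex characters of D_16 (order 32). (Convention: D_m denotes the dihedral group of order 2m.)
11

Working: The number of irreducible complex representations of a finite group equals its number of conjugacy classes. D_16 has 11 conjugacy classes (n/2 + 3 for n even), so D_16 (order 32) has exactly 11 irreducible complex representations.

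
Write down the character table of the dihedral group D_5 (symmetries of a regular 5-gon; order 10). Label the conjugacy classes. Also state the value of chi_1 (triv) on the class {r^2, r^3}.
Conjugacy classes: {e} of size 1, {r^1, r^4} of size 2, {r^2, r^3} of size 2, {s, sr, ..., sr^4} of size 5.
Character table:
  irrep \ class              {e} (size 1)  {r^1, r^4} (size 2)  {r^2, r^3} (size 2)  {s, sr, ..., sr^4} (size 5)
  chi_1 (triv)               1             1                    1                    1                          
  chi_2 (sign: r->1, s->-1)  1             1                    1                    -1                         
  chi_3 (2d, j=1)            2             -1/2 + sqrt(5)/2     -sqrt(5)/2 - 1/2     0                          
  chi_4 (2d, j=2)            2             -sqrt(5)/2 - 1/2     -1/2 + sqrt(5)/2     0                          

Spot check: chi_1 (triv) on {r^2, r^3} = 1.

Explanation: D_5 has order 2*5 = 10 with 4 conjugacy classes, hence 4 irreducibles. Sum of squared dims 1 + 1 + 4 + 4 = 10 = |G|. Linear characters come from the abelianisation; the 2-dimensional irreps have character r^k -> 2*cos(2*pi*j*k/5), reflections -> 0.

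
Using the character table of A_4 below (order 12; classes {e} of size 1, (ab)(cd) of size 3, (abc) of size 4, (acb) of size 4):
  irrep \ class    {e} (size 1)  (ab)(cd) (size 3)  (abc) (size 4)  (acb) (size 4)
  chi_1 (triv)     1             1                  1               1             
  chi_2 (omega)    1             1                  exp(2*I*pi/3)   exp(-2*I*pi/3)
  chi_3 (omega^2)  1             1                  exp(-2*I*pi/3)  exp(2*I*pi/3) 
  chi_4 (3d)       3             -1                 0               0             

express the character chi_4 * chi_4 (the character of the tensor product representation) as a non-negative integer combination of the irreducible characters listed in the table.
chi_4 tensor chi_4 = chi_1 + chi_2 + chi_3 + 2*chi_4 (all other irreducibles have multiplicity 0).

Derivation: The character of a tensor product is the pointwise product (chi_4 * chi_4)(C) = chi_4(C) * chi_4(C):
  {e}: (3)*(3), (ab)(cd): (-1)*(-1), (abc): (0)*(0), (acb): (0)*(0)
so (chi_4 * chi_4) takes values
  {e} -> 9, (ab)(cd) -> 1, (abc) -> 0, (acb) -> 0.
Now take the inner product of this character with each irreducible chi from the table, <chi_4*chi_4, chi> = (1/12) sum_C |C| (chi_4*chi_4)(C) conj(chi(C)):
  <chi_4*chi_4, chi_1> = (1/12)[1*(9)*conj(1) + 3*(1)*conj(1) + 4*(0)*conj(1) + 4*(0)*conj(1)]
      = (1/12)[(9) + (3) + (0) + (0)] = 12/12 = 1
  <chi_4*chi_4, chi_2> = (1/12)[1*(9)*conj(1) + 3*(1)*conj(1) + 4*(0)*conj(exp(2*I*pi/3)) + 4*(0)*conj(exp(-2*I*pi/3))]
      = (1/12)[(9) + (3) + (0) + (0)] = 12/12 = 1
  <chi_4*chi_4, chi_3> = (1/12)[1*(9)*conj(1) + 3*(1)*conj(1) + 4*(0)*conj(exp(-2*I*pi/3)) + 4*(0)*conj(exp(2*I*pi/3))]
      = (1/12)[(9) + (3) + (0) + (0)] = 12/12 = 1
  <chi_4*chi_4, chi_4> = (1/12)[1*(9)*conj(3) + 3*(1)*conj(-1) + 4*(0)*conj(0) + 4*(0)*conj(0)]
      = (1/12)[(27) + (-3) + (0) + (0)] = 24/12 = 2
(Exp terms are combined using exp(i*s)*conj(exp(i*t)) = exp(i*(s-t)), and sums of them are collapsed using the identity that for every m > 1 the m distinct m-th roots of unity sum to 0, e.g. 1 + exp(2*I*pi/3) + exp(-2*I*pi/3) = 0.)
Hence the multiplicities are chi_1: 1, chi_2: 1, chi_3: 1, chi_4: 2. Dimension check: dim(chi_4)*dim(chi_4) = 3*3 = 9 and sum (mult * dim) = 1*1 + 1*1 + 1*1 + 2*3 = 9.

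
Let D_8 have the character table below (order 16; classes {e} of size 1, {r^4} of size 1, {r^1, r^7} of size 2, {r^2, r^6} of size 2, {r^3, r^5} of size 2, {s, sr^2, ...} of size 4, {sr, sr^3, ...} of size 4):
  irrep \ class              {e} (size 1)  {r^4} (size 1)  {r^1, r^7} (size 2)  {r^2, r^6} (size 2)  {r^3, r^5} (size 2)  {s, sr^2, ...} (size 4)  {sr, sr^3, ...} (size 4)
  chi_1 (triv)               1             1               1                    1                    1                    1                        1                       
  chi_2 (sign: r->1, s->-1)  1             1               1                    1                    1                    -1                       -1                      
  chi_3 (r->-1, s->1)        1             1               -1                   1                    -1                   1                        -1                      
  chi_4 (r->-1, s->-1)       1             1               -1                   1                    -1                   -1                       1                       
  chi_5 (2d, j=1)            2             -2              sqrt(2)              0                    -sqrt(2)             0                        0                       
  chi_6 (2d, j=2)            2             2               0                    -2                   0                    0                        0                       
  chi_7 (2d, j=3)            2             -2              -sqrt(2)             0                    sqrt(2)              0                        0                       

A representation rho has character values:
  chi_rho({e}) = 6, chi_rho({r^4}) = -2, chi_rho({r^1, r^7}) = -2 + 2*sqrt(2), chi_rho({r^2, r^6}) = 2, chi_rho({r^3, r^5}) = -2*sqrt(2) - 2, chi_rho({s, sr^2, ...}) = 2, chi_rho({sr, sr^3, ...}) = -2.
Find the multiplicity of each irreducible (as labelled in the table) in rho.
Multiplicities: chi_1: 0, chi_2: 0, chi_3: 2, chi_4: 0, chi_5: 2, chi_6: 0, chi_7: 0.

Use <chi_rho, chi> = (1/|G|) sum_C |C| * chi_rho(C) * conj(chi(C)) with |G| = 16 for each irreducible chi in the table:
  <chi_rho, chi_1> = (1/16)[1*(6)*conj(1) + 1*(-2)*conj(1) + 2*(-2 + 2*sqrt(2))*conj(1) + 2*(2)*conj(1) + 2*(-2*sqrt(2) - 2)*conj(1) + 4*(2)*conj(1) + 4*(-2)*conj(1)]
      = (1/16)[(6) + (-2) + (-4 + 4*sqrt(2)) + (4) + (-4*sqrt(2) - 4) + (8) + (-8)] = 0/16 = 0
  <chi_rho, chi_2> = (1/16)[1*(6)*conj(1) + 1*(-2)*conj(1) + 2*(-2 + 2*sqrt(2))*conj(1) + 2*(2)*conj(1) + 2*(-2*sqrt(2) - 2)*conj(1) + 4*(2)*conj(-1) + 4*(-2)*conj(-1)]
      = (1/16)[(6) + (-2) + (-4 + 4*sqrt(2)) + (4) + (-4*sqrt(2) - 4) + (-8) + (8)] = 0/16 = 0
  <chi_rho, chi_3> = (1/16)[1*(6)*conj(1) + 1*(-2)*conj(1) + 2*(-2 + 2*sqrt(2))*conj(-1) + 2*(2)*conj(1) + 2*(-2*sqrt(2) - 2)*conj(-1) + 4*(2)*conj(1) + 4*(-2)*conj(-1)]
      = (1/16)[(6) + (-2) + (4 - 4*sqrt(2)) + (4) + (4 + 4*sqrt(2)) + (8) + (8)] = 32/16 = 2
  <chi_rho, chi_4> = (1/16)[1*(6)*conj(1) + 1*(-2)*conj(1) + 2*(-2 + 2*sqrt(2))*conj(-1) + 2*(2)*conj(1) + 2*(-2*sqrt(2) - 2)*conj(-1) + 4*(2)*conj(-1) + 4*(-2)*conj(1)]
      = (1/16)[(6) + (-2) + (4 - 4*sqrt(2)) + (4) + (4 + 4*sqrt(2)) + (-8) + (-8)] = 0/16 = 0
  <chi_rho, chi_5> = (1/16)[1*(6)*conj(2) + 1*(-2)*conj(-2) + 2*(-2 + 2*sqrt(2))*conj(sqrt(2)) + 2*(2)*conj(0) + 2*(-2*sqrt(2) - 2)*conj(-sqrt(2)) + 4*(2)*conj(0) + 4*(-2)*conj(0)]
      = (1/16)[(12) + (4) + (8 - 4*sqrt(2)) + (0) + (4*sqrt(2) + 8) + (0) + (0)] = 32/16 = 2
  <chi_rho, chi_6> = (1/16)[1*(6)*conj(2) + 1*(-2)*conj(2) + 2*(-2 + 2*sqrt(2))*conj(0) + 2*(2)*conj(-2) + 2*(-2*sqrt(2) - 2)*conj(0) + 4*(2)*conj(0) + 4*(-2)*conj(0)]
      = (1/16)[(12) + (-4) + (0) + (-8) + (0) + (0) + (0)] = 0/16 = 0
  <chi_rho, chi_7> = (1/16)[1*(6)*conj(2) + 1*(-2)*conj(-2) + 2*(-2 + 2*sqrt(2))*conj(-sqrt(2)) + 2*(2)*conj(0) + 2*(-2*sqrt(2) - 2)*conj(sqrt(2)) + 4*(2)*conj(0) + 4*(-2)*conj(0)]
      = (1/16)[(12) + (4) + (-8 + 4*sqrt(2)) + (0) + (-8 - 4*sqrt(2)) + (0) + (0)] = 0/16 = 0
Dimension check: dim(rho) = sum (mult * dim) = 0*1 + 0*1 + 2*1 + 0*1 + 2*2 + 0*2 + 0*2 = 6 = chi_rho(e) = 6.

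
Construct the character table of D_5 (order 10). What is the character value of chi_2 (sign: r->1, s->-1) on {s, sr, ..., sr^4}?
Conjugacy classes: {e} of size 1, {r^1, r^4} of size 2, {r^2, r^3} of size 2, {s, sr, ..., sr^4} of size 5.
Character table:
  irrep \ class              {e} (size 1)  {r^1, r^4} (size 2)  {r^2, r^3} (size 2)  {s, sr, ..., sr^4} (size 5)
  chi_1 (triv)               1             1                    1                    1                          
  chi_2 (sign: r->1, s->-1)  1             1                    1                    -1                         
  chi_3 (2d, j=1)            2             -1/2 + sqrt(5)/2     -sqrt(5)/2 - 1/2     0                          
  chi_4 (2d, j=2)            2             -sqrt(5)/2 - 1/2     -1/2 + sqrt(5)/2     0                          

Spot check: chi_2 (sign: r->1, s->-1) on {s, sr, ..., sr^4} = -1.

Why: D_5 has order 2*5 = 10 with 4 conjugacy classes, hence 4 irreducibles. Sum of squared dims 1 + 1 + 4 + 4 = 10 = |G|. Linear characters come from the abelianisation; the 2-dimensional irreps have character r^k -> 2*cos(2*pi*j*k/5), reflections -> 0.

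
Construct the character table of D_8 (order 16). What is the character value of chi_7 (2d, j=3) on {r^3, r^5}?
Conjugacy classes: {e} of size 1, {r^4} of size 1, {r^1, r^7} of size 2, {r^2, r^6} of size 2, {r^3, r^5} of size 2, {s, sr^2, ...} of size 4, {sr, sr^3, ...} of size 4.
Character table:
  irrep \ class              {e} (size 1)  {r^4} (size 1)  {r^1, r^7} (size 2)  {r^2, r^6} (size 2)  {r^3, r^5} (size 2)  {s, sr^2, ...} (size 4)  {sr, sr^3, ...} (size 4)
  chi_1 (triv)               1             1               1                    1                    1                    1                        1                       
  chi_2 (sign: r->1, s->-1)  1             1               1                    1                    1                    -1                       -1                      
  chi_3 (r->-1, s->1)        1             1               -1                   1                    -1                   1                        -1                      
  chi_4 (r->-1, s->-1)       1             1               -1                   1                    -1                   -1                       1                       
  chi_5 (2d, j=1)            2             -2              sqrt(2)              0                    -sqrt(2)             0                        0                       
  chi_6 (2d, j=2)            2             2               0                    -2                   0                    0                        0                       
  chi_7 (2d, j=3)            2             -2              -sqrt(2)             0                    sqrt(2)              0                        0                       

Spot check: chi_7 (2d, j=3) on {r^3, r^5} = sqrt(2).

Justification: D_8 has order 2*8 = 16 with 7 conjugacy classes, hence 7 irreducibles. Sum of squared dims 1 + 1 + 1 + 1 + 4 + 4 + 4 = 16 = |G|. Linear characters come from the abelianisation; the 2-dimensional irreps have character r^k -> 2*cos(2*pi*j*k/8), reflections -> 0.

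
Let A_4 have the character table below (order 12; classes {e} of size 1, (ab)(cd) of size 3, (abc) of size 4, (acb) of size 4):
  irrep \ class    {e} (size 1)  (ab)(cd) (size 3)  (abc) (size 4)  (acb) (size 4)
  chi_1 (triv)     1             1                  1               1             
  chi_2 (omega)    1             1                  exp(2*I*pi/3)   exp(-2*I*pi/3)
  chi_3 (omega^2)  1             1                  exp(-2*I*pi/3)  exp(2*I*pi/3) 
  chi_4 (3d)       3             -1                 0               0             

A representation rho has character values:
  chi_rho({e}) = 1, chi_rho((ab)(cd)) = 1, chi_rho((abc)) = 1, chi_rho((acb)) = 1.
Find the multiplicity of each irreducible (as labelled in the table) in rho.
Multiplicities: chi_1: 1, chi_2: 0, chi_3: 0, chi_4: 0.

Details: Use <chi_rho, chi> = (1/|G|) sum_C |C| * chi_rho(C) * conj(chi(C)) with |G| = 12 for each irreducible chi in the table:
  <chi_rho, chi_1> = (1/12)[1*(1)*conj(1) + 3*(1)*conj(1) + 4*(1)*conj(1) + 4*(1)*conj(1)]
      = (1/12)[(1) + (3) + (4) + (4)] = 12/12 = 1
  <chi_rho, chi_2> = (1/12)[1*(1)*conj(1) + 3*(1)*conj(1) + 4*(1)*conj(exp(2*I*pi/3)) + 4*(1)*conj(exp(-2*I*pi/3))]
      = (1/12)[(1) + (3) + (4*exp(-2*I*pi/3)) + (4*exp(2*I*pi/3))] = 0/12 = 0
  <chi_rho, chi_3> = (1/12)[1*(1)*conj(1) + 3*(1)*conj(1) + 4*(1)*conj(exp(-2*I*pi/3)) + 4*(1)*conj(exp(2*I*pi/3))]
      = (1/12)[(1) + (3) + (4*exp(2*I*pi/3)) + (4*exp(-2*I*pi/3))] = 0/12 = 0
  <chi_rho, chi_4> = (1/12)[1*(1)*conj(3) + 3*(1)*conj(-1) + 4*(1)*conj(0) + 4*(1)*conj(0)]
      = (1/12)[(3) + (-3) + (0) + (0)] = 0/12 = 0
(Exp terms are combined using exp(i*s)*conj(exp(i*t)) = exp(i*(s-t)), and sums of them are collapsed using the identity that for every m > 1 the m distinct m-th roots of unity sum to 0, e.g. 1 + exp(2*I*pi/3) + exp(-2*I*pi/3) = 0.)
Dimension check: dim(rho) = sum (mult * dim) = 1*1 + 0*1 + 0*1 + 0*3 = 1 = chi_rho(e) = 1.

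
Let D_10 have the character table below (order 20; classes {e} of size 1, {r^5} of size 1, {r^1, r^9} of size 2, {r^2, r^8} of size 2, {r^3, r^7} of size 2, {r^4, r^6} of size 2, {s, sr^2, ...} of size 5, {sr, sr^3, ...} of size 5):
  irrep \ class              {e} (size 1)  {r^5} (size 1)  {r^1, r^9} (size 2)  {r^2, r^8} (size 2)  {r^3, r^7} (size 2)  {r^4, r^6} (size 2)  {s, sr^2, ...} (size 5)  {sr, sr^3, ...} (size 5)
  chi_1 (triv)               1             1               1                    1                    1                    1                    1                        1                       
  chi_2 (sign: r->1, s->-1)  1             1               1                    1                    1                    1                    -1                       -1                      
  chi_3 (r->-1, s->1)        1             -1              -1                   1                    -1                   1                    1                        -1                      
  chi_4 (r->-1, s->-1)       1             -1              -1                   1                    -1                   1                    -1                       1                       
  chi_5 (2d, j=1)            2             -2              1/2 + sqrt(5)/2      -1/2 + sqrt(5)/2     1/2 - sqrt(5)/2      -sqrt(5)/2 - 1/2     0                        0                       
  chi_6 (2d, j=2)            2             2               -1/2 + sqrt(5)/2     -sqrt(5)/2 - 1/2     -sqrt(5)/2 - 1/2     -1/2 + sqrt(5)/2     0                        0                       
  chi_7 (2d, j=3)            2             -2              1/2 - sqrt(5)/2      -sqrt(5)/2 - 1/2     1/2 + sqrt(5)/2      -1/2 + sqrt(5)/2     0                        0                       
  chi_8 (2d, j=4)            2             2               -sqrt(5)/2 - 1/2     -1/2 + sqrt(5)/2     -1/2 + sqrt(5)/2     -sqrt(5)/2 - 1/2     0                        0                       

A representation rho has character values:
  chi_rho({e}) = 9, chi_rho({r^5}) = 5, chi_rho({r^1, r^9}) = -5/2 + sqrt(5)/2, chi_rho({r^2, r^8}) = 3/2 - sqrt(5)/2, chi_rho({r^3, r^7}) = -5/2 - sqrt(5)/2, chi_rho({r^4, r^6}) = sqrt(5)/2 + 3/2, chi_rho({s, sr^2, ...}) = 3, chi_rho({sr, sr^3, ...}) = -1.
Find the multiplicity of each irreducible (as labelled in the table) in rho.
Multiplicities: chi_1: 1, chi_2: 0, chi_3: 2, chi_4: 0, chi_5: 0, chi_6: 2, chi_7: 0, chi_8: 1.

Argument: Use <chi_rho, chi> = (1/|G|) sum_C |C| * chi_rho(C) * conj(chi(C)) with |G| = 20 for each irreducible chi in the table:
  <chi_rho, chi_1> = (1/20)[1*(9)*conj(1) + 1*(5)*conj(1) + 2*(-5/2 + sqrt(5)/2)*conj(1) + 2*(3/2 - sqrt(5)/2)*conj(1) + 2*(-5/2 - sqrt(5)/2)*conj(1) + 2*(sqrt(5)/2 + 3/2)*conj(1) + 5*(3)*conj(1) + 5*(-1)*conj(1)]
      = (1/20)[(9) + (5) + (-5 + sqrt(5)) + (3 - sqrt(5)) + (-5 - sqrt(5)) + (sqrt(5) + 3) + (15) + (-5)] = 20/20 = 1
  <chi_rho, chi_2> = (1/20)[1*(9)*conj(1) + 1*(5)*conj(1) + 2*(-5/2 + sqrt(5)/2)*conj(1) + 2*(3/2 - sqrt(5)/2)*conj(1) + 2*(-5/2 - sqrt(5)/2)*conj(1) + 2*(sqrt(5)/2 + 3/2)*conj(1) + 5*(3)*conj(-1) + 5*(-1)*conj(-1)]
      = (1/20)[(9) + (5) + (-5 + sqrt(5)) + (3 - sqrt(5)) + (-5 - sqrt(5)) + (sqrt(5) + 3) + (-15) + (5)] = 0/20 = 0
  <chi_rho, chi_3> = (1/20)[1*(9)*conj(1) + 1*(5)*conj(-1) + 2*(-5/2 + sqrt(5)/2)*conj(-1) + 2*(3/2 - sqrt(5)/2)*conj(1) + 2*(-5/2 - sqrt(5)/2)*conj(-1) + 2*(sqrt(5)/2 + 3/2)*conj(1) + 5*(3)*conj(1) + 5*(-1)*conj(-1)]
      = (1/20)[(9) + (-5) + (5 - sqrt(5)) + (3 - sqrt(5)) + (sqrt(5) + 5) + (sqrt(5) + 3) + (15) + (5)] = 40/20 = 2
  <chi_rho, chi_4> = (1/20)[1*(9)*conj(1) + 1*(5)*conj(-1) + 2*(-5/2 + sqrt(5)/2)*conj(-1) + 2*(3/2 - sqrt(5)/2)*conj(1) + 2*(-5/2 - sqrt(5)/2)*conj(-1) + 2*(sqrt(5)/2 + 3/2)*conj(1) + 5*(3)*conj(-1) + 5*(-1)*conj(1)]
      = (1/20)[(9) + (-5) + (5 - sqrt(5)) + (3 - sqrt(5)) + (sqrt(5) + 5) + (sqrt(5) + 3) + (-15) + (-5)] = 0/20 = 0
  <chi_rho, chi_5> = (1/20)[1*(9)*conj(2) + 1*(5)*conj(-2) + 2*(-5/2 + sqrt(5)/2)*conj(1/2 + sqrt(5)/2) + 2*(3/2 - sqrt(5)/2)*conj(-1/2 + sqrt(5)/2) + 2*(-5/2 - sqrt(5)/2)*conj(1/2 - sqrt(5)/2) + 2*(sqrt(5)/2 + 3/2)*conj(-sqrt(5)/2 - 1/2) + 5*(3)*conj(0) + 5*(-1)*conj(0)]
      = (1/20)[(18) + (-10) + (-2*sqrt(5)) + (-4 + 2*sqrt(5)) + (2*sqrt(5)) + (-2*sqrt(5) - 4) + (0) + (0)] = 0/20 = 0
  <chi_rho, chi_6> = (1/20)[1*(9)*conj(2) + 1*(5)*conj(2) + 2*(-5/2 + sqrt(5)/2)*conj(-1/2 + sqrt(5)/2) + 2*(3/2 - sqrt(5)/2)*conj(-sqrt(5)/2 - 1/2) + 2*(-5/2 - sqrt(5)/2)*conj(-sqrt(5)/2 - 1/2) + 2*(sqrt(5)/2 + 3/2)*conj(-1/2 + sqrt(5)/2) + 5*(3)*conj(0) + 5*(-1)*conj(0)]
      = (1/20)[(18) + (10) + (5 - 3*sqrt(5)) + (1 - sqrt(5)) + (5 + 3*sqrt(5)) + (1 + sqrt(5)) + (0) + (0)] = 40/20 = 2
  <chi_rho, chi_7> = (1/20)[1*(9)*conj(2) + 1*(5)*conj(-2) + 2*(-5/2 + sqrt(5)/2)*conj(1/2 - sqrt(5)/2) + 2*(3/2 - sqrt(5)/2)*conj(-sqrt(5)/2 - 1/2) + 2*(-5/2 - sqrt(5)/2)*conj(1/2 + sqrt(5)/2) + 2*(sqrt(5)/2 + 3/2)*conj(-1/2 + sqrt(5)/2) + 5*(3)*conj(0) + 5*(-1)*conj(0)]
      = (1/20)[(18) + (-10) + (-5 + 3*sqrt(5)) + (1 - sqrt(5)) + (-3*sqrt(5) - 5) + (1 + sqrt(5)) + (0) + (0)] = 0/20 = 0
  <chi_rho, chi_8> = (1/20)[1*(9)*conj(2) + 1*(5)*conj(2) + 2*(-5/2 + sqrt(5)/2)*conj(-sqrt(5)/2 - 1/2) + 2*(3/2 - sqrt(5)/2)*conj(-1/2 + sqrt(5)/2) + 2*(-5/2 - sqrt(5)/2)*conj(-1/2 + sqrt(5)/2) + 2*(sqrt(5)/2 + 3/2)*conj(-sqrt(5)/2 - 1/2) + 5*(3)*conj(0) + 5*(-1)*conj(0)]
      = (1/20)[(18) + (10) + (2*sqrt(5)) + (-4 + 2*sqrt(5)) + (-2*sqrt(5)) + (-2*sqrt(5) - 4) + (0) + (0)] = 20/20 = 1
Dimension check: dim(rho) = sum (mult * dim) = 1*1 + 0*1 + 2*1 + 0*1 + 0*2 + 2*2 + 0*2 + 1*2 = 9 = chi_rho(e) = 9.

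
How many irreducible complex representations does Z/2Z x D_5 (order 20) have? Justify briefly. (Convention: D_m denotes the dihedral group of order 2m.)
8

Solution. The number of irreducible complex representations of a finite group equals its number of conjugacy classes. For a direct product, #classes(G x H) = #classes(G) * #classes(H). Z/2Z has 2 classes (abelian), D_5 has 4 classes, so 2 * 4 = 8, so Z/2Z x D_5 (order 20) has exactly 8 irreducible complex representations.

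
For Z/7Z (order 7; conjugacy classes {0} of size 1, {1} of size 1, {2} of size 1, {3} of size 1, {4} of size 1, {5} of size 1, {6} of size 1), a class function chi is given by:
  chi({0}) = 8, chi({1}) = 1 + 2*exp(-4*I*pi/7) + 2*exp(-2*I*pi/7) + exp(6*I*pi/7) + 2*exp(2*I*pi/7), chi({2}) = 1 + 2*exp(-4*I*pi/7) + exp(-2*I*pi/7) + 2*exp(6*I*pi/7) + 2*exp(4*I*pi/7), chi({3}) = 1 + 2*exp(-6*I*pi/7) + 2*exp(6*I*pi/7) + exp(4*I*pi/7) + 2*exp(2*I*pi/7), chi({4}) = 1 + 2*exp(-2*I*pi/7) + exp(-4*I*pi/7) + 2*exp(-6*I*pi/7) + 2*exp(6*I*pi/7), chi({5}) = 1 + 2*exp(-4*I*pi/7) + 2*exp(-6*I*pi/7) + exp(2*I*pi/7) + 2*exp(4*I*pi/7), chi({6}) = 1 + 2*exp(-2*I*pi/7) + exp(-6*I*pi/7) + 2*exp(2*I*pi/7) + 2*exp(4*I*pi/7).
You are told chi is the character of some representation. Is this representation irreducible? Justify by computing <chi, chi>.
Not irreducible (reducible): <chi, chi> = 14 > 1.

Argument: <chi, chi> = (1/|G|) sum_C |C| * |chi(C)|^2 = (1/7)[1*|8|^2 + 1*|1 + 2*exp(-4*I*pi/7) + 2*exp(-2*I*pi/7) + exp(6*I*pi/7) + 2*exp(2*I*pi/7)|^2 + 1*|1 + 2*exp(-4*I*pi/7) + exp(-2*I*pi/7) + 2*exp(6*I*pi/7) + 2*exp(4*I*pi/7)|^2 + 1*|1 + 2*exp(-6*I*pi/7) + 2*exp(6*I*pi/7) + exp(4*I*pi/7) + 2*exp(2*I*pi/7)|^2 + 1*|1 + 2*exp(-2*I*pi/7) + exp(-4*I*pi/7) + 2*exp(-6*I*pi/7) + 2*exp(6*I*pi/7)|^2 + 1*|1 + 2*exp(-4*I*pi/7) + 2*exp(-6*I*pi/7) + exp(2*I*pi/7) + 2*exp(4*I*pi/7)|^2 + 1*|1 + 2*exp(-2*I*pi/7) + exp(-6*I*pi/7) + 2*exp(2*I*pi/7) + 2*exp(4*I*pi/7)|^2]
  = (1/7)[(64) + (14 + 10*exp(-4*I*pi/7) + 8*exp(-2*I*pi/7) + 7*exp(-6*I*pi/7) + 7*exp(6*I*pi/7) + 8*exp(2*I*pi/7) + 10*exp(4*I*pi/7)) + (14 + 8*exp(-4*I*pi/7) + 7*exp(-2*I*pi/7) + 10*exp(-6*I*pi/7) + 10*exp(6*I*pi/7) + 7*exp(2*I*pi/7) + 8*exp(4*I*pi/7)) + (14 + 10*exp(-2*I*pi/7) + 7*exp(-4*I*pi/7) + 8*exp(-6*I*pi/7) + 8*exp(6*I*pi/7) + 7*exp(4*I*pi/7) + 10*exp(2*I*pi/7)) + (14 + 10*exp(-2*I*pi/7) + 7*exp(-4*I*pi/7) + 8*exp(-6*I*pi/7) + 8*exp(6*I*pi/7) + 7*exp(4*I*pi/7) + 10*exp(2*I*pi/7)) + (14 + 8*exp(-4*I*pi/7) + 7*exp(-2*I*pi/7) + 10*exp(-6*I*pi/7) + 10*exp(6*I*pi/7) + 7*exp(2*I*pi/7) + 8*exp(4*I*pi/7)) + (14 + 10*exp(-4*I*pi/7) + 8*exp(-2*I*pi/7) + 7*exp(-6*I*pi/7) + 7*exp(6*I*pi/7) + 8*exp(2*I*pi/7) + 10*exp(4*I*pi/7))] = 98/7 = 14.
(Exp terms are combined using exp(i*s)*conj(exp(i*t)) = exp(i*(s-t)), and sums of them are collapsed using the identity that for every m > 1 the m distinct m-th roots of unity sum to 0, e.g. 1 + exp(2*I*pi/3) + exp(-2*I*pi/3) = 0.)
A character is irreducible iff <chi, chi> = 1, so this representation is reducible.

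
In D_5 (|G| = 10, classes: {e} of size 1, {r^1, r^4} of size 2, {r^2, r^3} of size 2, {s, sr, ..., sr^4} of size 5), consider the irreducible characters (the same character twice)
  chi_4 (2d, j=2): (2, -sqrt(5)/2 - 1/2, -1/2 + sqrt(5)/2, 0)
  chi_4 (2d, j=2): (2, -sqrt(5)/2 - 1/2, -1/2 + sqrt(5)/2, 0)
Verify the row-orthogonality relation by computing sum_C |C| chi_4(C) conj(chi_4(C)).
Sum = 10 = |G| = 10; so <chi_4, chi_4> = 1 (norm-1 confirms irreducibility).

Compute term by term over conjugacy classes (|C| * chi_4(C) * conj(chi_4(C))):
  1*(2)*conj(2) + 2*(-sqrt(5)/2 - 1/2)*conj(-sqrt(5)/2 - 1/2) + 2*(-1/2 + sqrt(5)/2)*conj(-1/2 + sqrt(5)/2) + 5*(0)*conj(0)
  = (4) + (sqrt(5) + 3) + (3 - sqrt(5)) + (0)
  = 10.
Dividing by |G| = 10 gives 10/10 = 1, matching the row-orthogonality relation <chi_4, chi_4> = [chi_4 = chi_4].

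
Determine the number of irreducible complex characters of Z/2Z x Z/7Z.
14

Solution. The number of irreducible complex representations of a finite group equals its number of conjugacy classes. Z/2Z x Z/7Z is abelian of order 14, so every element is its own conjugacy class: 14 classes, so Z/2Z x Z/7Z (order 14) has exactly 14 irreducible complex representations.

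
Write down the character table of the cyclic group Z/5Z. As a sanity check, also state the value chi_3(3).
Character table of Z/5Z (irreps indexed chi_0,...,chi_4 with chi_k(m) = zeta_5^(k*m), zeta_5 = exp(2*pi*i/5)):
  irrep \ class  {0} (size 1)  {1} (size 1)    {2} (size 1)    {3} (size 1)    {4} (size 1)  
  chi_0          1             1               1               1               1             
  chi_1          1             exp(2*I*pi/5)   exp(4*I*pi/5)   exp(-4*I*pi/5)  exp(-2*I*pi/5)
  chi_2          1             exp(4*I*pi/5)   exp(-2*I*pi/5)  exp(2*I*pi/5)   exp(-4*I*pi/5)
  chi_3          1             exp(-4*I*pi/5)  exp(2*I*pi/5)   exp(-2*I*pi/5)  exp(4*I*pi/5) 
  chi_4          1             exp(-2*I*pi/5)  exp(-4*I*pi/5)  exp(4*I*pi/5)   exp(2*I*pi/5) 

Spot check: chi_3(3) = zeta_5^(3*3) = zeta_5^9 = exp(-2*I*pi/5).

Proof sketch: Z/5Z is abelian, so all 5 irreducible complex representations are 1-dimensional. They are given by chi_k(m) = zeta_5^(k*m) for k = 0,...,4. Row orthogonality: sum_m chi_k(m) conj(chi_l(m)) = 5 * [k = l].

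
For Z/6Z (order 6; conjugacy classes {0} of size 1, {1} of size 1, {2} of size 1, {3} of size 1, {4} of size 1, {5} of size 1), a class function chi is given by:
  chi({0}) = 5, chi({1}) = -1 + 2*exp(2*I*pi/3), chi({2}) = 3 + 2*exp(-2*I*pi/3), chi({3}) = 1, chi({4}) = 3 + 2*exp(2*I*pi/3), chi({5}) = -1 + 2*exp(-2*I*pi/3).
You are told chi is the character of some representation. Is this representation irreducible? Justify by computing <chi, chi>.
Not irreducible (reducible): <chi, chi> = 9 > 1.

Explanation: <chi, chi> = (1/|G|) sum_C |C| * |chi(C)|^2 = (1/6)[1*|5|^2 + 1*|-1 + 2*exp(2*I*pi/3)|^2 + 1*|3 + 2*exp(-2*I*pi/3)|^2 + 1*|1|^2 + 1*|3 + 2*exp(2*I*pi/3)|^2 + 1*|-1 + 2*exp(-2*I*pi/3)|^2]
  = (1/6)[(25) + (7) + (7) + (1) + (7) + (7)] = 54/6 = 9.
(Exp terms are combined using exp(i*s)*conj(exp(i*t)) = exp(i*(s-t)), and sums of them are collapsed using the identity that for every m > 1 the m distinct m-th roots of unity sum to 0, e.g. 1 + exp(2*I*pi/3) + exp(-2*I*pi/3) = 0.)
A character is irreducible iff <chi, chi> = 1, so this representation is reducible.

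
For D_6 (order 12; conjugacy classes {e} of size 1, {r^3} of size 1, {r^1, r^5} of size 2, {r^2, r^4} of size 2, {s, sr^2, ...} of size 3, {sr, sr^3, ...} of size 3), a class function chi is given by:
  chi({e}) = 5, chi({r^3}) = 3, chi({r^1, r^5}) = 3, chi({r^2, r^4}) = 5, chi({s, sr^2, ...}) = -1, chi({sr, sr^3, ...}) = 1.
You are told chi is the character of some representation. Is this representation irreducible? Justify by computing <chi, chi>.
Not irreducible (reducible): <chi, chi> = 9 > 1.

Details: <chi, chi> = (1/|G|) sum_C |C| * |chi(C)|^2 = (1/12)[1*|5|^2 + 1*|3|^2 + 2*|3|^2 + 2*|5|^2 + 3*|-1|^2 + 3*|1|^2]
  = (1/12)[(25) + (9) + (18) + (50) + (3) + (3)] = 108/12 = 9.
A character is irreducible iff <chi, chi> = 1, so this representation is reducible.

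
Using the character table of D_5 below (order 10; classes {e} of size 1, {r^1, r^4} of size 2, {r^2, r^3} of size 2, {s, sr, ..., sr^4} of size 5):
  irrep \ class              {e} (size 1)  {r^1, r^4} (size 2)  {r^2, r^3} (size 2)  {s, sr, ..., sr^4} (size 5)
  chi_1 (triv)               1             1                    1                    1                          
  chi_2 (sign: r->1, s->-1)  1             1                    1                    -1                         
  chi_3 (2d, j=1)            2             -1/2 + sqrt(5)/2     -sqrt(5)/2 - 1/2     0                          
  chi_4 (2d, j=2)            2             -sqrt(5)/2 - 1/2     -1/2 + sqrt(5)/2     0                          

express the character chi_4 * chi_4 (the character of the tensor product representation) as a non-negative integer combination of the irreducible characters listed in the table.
chi_4 tensor chi_4 = chi_1 + chi_2 + chi_3 (all other irreducibles have multiplicity 0).

Proof sketch: The character of a tensor product is the pointwise product (chi_4 * chi_4)(C) = chi_4(C) * chi_4(C):
  {e}: (2)*(2), {r^1, r^4}: (-sqrt(5)/2 - 1/2)*(-sqrt(5)/2 - 1/2), {r^2, r^3}: (-1/2 + sqrt(5)/2)*(-1/2 + sqrt(5)/2), {s, sr, ..., sr^4}: (0)*(0)
so (chi_4 * chi_4) takes values
  {e} -> 4, {r^1, r^4} -> sqrt(5)/2 + 3/2, {r^2, r^3} -> 3/2 - sqrt(5)/2, {s, sr, ..., sr^4} -> 0.
Now take the inner product of this character with each irreducible chi from the table, <chi_4*chi_4, chi> = (1/10) sum_C |C| (chi_4*chi_4)(C) conj(chi(C)):
  <chi_4*chi_4, chi_1> = (1/10)[1*(4)*conj(1) + 2*(sqrt(5)/2 + 3/2)*conj(1) + 2*(3/2 - sqrt(5)/2)*conj(1) + 5*(0)*conj(1)]
      = (1/10)[(4) + (sqrt(5) + 3) + (3 - sqrt(5)) + (0)] = 10/10 = 1
  <chi_4*chi_4, chi_2> = (1/10)[1*(4)*conj(1) + 2*(sqrt(5)/2 + 3/2)*conj(1) + 2*(3/2 - sqrt(5)/2)*conj(1) + 5*(0)*conj(-1)]
      = (1/10)[(4) + (sqrt(5) + 3) + (3 - sqrt(5)) + (0)] = 10/10 = 1
  <chi_4*chi_4, chi_3> = (1/10)[1*(4)*conj(2) + 2*(sqrt(5)/2 + 3/2)*conj(-1/2 + sqrt(5)/2) + 2*(3/2 - sqrt(5)/2)*conj(-sqrt(5)/2 - 1/2) + 5*(0)*conj(0)]
      = (1/10)[(8) + (1 + sqrt(5)) + (1 - sqrt(5)) + (0)] = 10/10 = 1
  <chi_4*chi_4, chi_4> = (1/10)[1*(4)*conj(2) + 2*(sqrt(5)/2 + 3/2)*conj(-sqrt(5)/2 - 1/2) + 2*(3/2 - sqrt(5)/2)*conj(-1/2 + sqrt(5)/2) + 5*(0)*conj(0)]
      = (1/10)[(8) + (-2*sqrt(5) - 4) + (-4 + 2*sqrt(5)) + (0)] = 0/10 = 0
Hence the multiplicities are chi_1: 1, chi_2: 1, chi_3: 1. Dimension check: dim(chi_4)*dim(chi_4) = 2*2 = 4 and sum (mult * dim) = 1*1 + 1*1 + 1*2 = 4.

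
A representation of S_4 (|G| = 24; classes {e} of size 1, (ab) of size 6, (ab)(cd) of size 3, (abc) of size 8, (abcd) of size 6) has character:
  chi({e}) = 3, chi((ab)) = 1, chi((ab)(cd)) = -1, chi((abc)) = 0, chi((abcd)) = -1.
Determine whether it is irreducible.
Irreducible: <chi, chi> = 1.

Argument: <chi, chi> = (1/|G|) sum_C |C| * |chi(C)|^2 = (1/24)[1*|3|^2 + 6*|1|^2 + 3*|-1|^2 + 8*|0|^2 + 6*|-1|^2]
  = (1/24)[(9) + (6) + (3) + (0) + (6)] = 24/24 = 1.
A character is irreducible iff <chi, chi> = 1, so this representation is irreducible.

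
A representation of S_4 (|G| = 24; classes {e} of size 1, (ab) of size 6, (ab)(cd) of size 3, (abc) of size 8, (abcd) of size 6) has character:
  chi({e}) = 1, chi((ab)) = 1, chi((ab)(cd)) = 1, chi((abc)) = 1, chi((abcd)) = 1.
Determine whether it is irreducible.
Irreducible: <chi, chi> = 1.

Details: <chi, chi> = (1/|G|) sum_C |C| * |chi(C)|^2 = (1/24)[1*|1|^2 + 6*|1|^2 + 3*|1|^2 + 8*|1|^2 + 6*|1|^2]
  = (1/24)[(1) + (6) + (3) + (8) + (6)] = 24/24 = 1.
A character is irreducible iff <chi, chi> = 1, so this representation is irreducible.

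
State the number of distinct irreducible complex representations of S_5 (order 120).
7

Derivation: The number of irreducible complex representations of a finite group equals its number of conjugacy classes. Conjugacy classes in S_5 correspond to cycle types, i.e. partitions of 5; there are p(5) = 7 of them, so S_5 (order 120) has exactly 7 irreducible complex representations.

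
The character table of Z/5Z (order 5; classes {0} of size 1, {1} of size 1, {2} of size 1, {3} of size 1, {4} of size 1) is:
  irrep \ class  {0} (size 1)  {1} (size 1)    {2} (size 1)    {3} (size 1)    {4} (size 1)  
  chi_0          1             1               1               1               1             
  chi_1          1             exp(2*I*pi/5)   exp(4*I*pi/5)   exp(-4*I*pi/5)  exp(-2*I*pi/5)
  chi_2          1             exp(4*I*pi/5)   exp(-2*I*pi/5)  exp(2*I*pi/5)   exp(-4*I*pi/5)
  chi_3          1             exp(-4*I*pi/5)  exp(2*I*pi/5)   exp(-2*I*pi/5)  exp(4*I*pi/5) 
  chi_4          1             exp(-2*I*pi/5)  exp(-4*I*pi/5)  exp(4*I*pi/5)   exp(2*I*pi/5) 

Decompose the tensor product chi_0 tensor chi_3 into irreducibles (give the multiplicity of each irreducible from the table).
chi_0 tensor chi_3 = chi_3 (all other irreducibles have multiplicity 0).

Proof sketch: The character of a tensor product is the pointwise product (chi_0 * chi_3)(C) = chi_0(C) * chi_3(C):
  {0}: (1)*(1), {1}: (1)*(exp(-4*I*pi/5)), {2}: (1)*(exp(2*I*pi/5)), {3}: (1)*(exp(-2*I*pi/5)), {4}: (1)*(exp(4*I*pi/5))
so (chi_0 * chi_3) takes values
  {0} -> 1, {1} -> exp(-4*I*pi/5), {2} -> exp(2*I*pi/5), {3} -> exp(-2*I*pi/5), {4} -> exp(4*I*pi/5).
Now take the inner product of this character with each irreducible chi from the table, <chi_0*chi_3, chi> = (1/5) sum_C |C| (chi_0*chi_3)(C) conj(chi(C)):
  <chi_0*chi_3, chi_0> = (1/5)[1*(1)*conj(1) + 1*(exp(-4*I*pi/5))*conj(1) + 1*(exp(2*I*pi/5))*conj(1) + 1*(exp(-2*I*pi/5))*conj(1) + 1*(exp(4*I*pi/5))*conj(1)]
      = (1/5)[(1) + (exp(-4*I*pi/5)) + (exp(2*I*pi/5)) + (exp(-2*I*pi/5)) + (exp(4*I*pi/5))] = 0/5 = 0
  <chi_0*chi_3, chi_1> = (1/5)[1*(1)*conj(1) + 1*(exp(-4*I*pi/5))*conj(exp(2*I*pi/5)) + 1*(exp(2*I*pi/5))*conj(exp(4*I*pi/5)) + 1*(exp(-2*I*pi/5))*conj(exp(-4*I*pi/5)) + 1*(exp(4*I*pi/5))*conj(exp(-2*I*pi/5))]
      = (1/5)[(1) + (exp(4*I*pi/5)) + (exp(-2*I*pi/5)) + (exp(2*I*pi/5)) + (exp(-4*I*pi/5))] = 0/5 = 0
  <chi_0*chi_3, chi_2> = (1/5)[1*(1)*conj(1) + 1*(exp(-4*I*pi/5))*conj(exp(4*I*pi/5)) + 1*(exp(2*I*pi/5))*conj(exp(-2*I*pi/5)) + 1*(exp(-2*I*pi/5))*conj(exp(2*I*pi/5)) + 1*(exp(4*I*pi/5))*conj(exp(-4*I*pi/5))]
      = (1/5)[(1) + (exp(2*I*pi/5)) + (exp(4*I*pi/5)) + (exp(-4*I*pi/5)) + (exp(-2*I*pi/5))] = 0/5 = 0
  <chi_0*chi_3, chi_3> = (1/5)[1*(1)*conj(1) + 1*(exp(-4*I*pi/5))*conj(exp(-4*I*pi/5)) + 1*(exp(2*I*pi/5))*conj(exp(2*I*pi/5)) + 1*(exp(-2*I*pi/5))*conj(exp(-2*I*pi/5)) + 1*(exp(4*I*pi/5))*conj(exp(4*I*pi/5))]
      = (1/5)[(1) + (1) + (1) + (1) + (1)] = 5/5 = 1
  <chi_0*chi_3, chi_4> = (1/5)[1*(1)*conj(1) + 1*(exp(-4*I*pi/5))*conj(exp(-2*I*pi/5)) + 1*(exp(2*I*pi/5))*conj(exp(-4*I*pi/5)) + 1*(exp(-2*I*pi/5))*conj(exp(4*I*pi/5)) + 1*(exp(4*I*pi/5))*conj(exp(2*I*pi/5))]
      = (1/5)[(1) + (exp(-2*I*pi/5)) + (exp(-4*I*pi/5)) + (exp(4*I*pi/5)) + (exp(2*I*pi/5))] = 0/5 = 0
(Exp terms are combined using exp(i*s)*conj(exp(i*t)) = exp(i*(s-t)), and sums of them are collapsed using the identity that for every m > 1 the m distinct m-th roots of unity sum to 0, e.g. 1 + exp(2*I*pi/3) + exp(-2*I*pi/3) = 0.)
Hence the multiplicities are chi_3: 1. Dimension check: dim(chi_0)*dim(chi_3) = 1*1 = 1 and sum (mult * dim) = 1*1 = 1.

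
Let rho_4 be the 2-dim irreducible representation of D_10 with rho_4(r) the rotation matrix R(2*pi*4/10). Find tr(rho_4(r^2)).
chi_{rho_4}(r^2) = 2*cos(2*pi*4*2/10) = -1/2 + sqrt(5)/2

Argument: rho_4(r^2) is rotation by angle 2*pi*4*2/10, whose trace is 2*cos(2*pi*4*2/10) = -1/2 + sqrt(5)/2.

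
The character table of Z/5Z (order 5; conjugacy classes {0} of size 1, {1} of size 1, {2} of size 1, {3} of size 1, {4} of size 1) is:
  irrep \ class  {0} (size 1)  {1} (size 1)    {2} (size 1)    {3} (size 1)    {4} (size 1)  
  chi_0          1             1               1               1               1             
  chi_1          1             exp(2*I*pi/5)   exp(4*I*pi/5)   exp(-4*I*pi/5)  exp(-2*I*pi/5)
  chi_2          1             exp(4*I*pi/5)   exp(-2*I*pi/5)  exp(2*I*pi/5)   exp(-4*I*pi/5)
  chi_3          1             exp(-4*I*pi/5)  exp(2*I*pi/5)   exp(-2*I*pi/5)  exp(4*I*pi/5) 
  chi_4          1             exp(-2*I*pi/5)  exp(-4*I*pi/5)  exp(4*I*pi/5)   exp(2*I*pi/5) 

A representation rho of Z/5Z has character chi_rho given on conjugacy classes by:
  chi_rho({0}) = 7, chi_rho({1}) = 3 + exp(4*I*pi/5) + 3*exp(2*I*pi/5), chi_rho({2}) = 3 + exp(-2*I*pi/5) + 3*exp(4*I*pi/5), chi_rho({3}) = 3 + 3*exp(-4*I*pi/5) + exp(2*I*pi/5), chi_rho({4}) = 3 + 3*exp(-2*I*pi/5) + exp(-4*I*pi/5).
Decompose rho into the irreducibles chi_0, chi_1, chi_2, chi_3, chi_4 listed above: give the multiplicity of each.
Multiplicities: chi_0: 3, chi_1: 3, chi_2: 1, chi_3: 0, chi_4: 0.

Derivation: Use <chi_rho, chi> = (1/|G|) sum_C |C| * chi_rho(C) * conj(chi(C)) with |G| = 5 for each irreducible chi in the table:
  <chi_rho, chi_0> = (1/5)[1*(7)*conj(1) + 1*(3 + exp(4*I*pi/5) + 3*exp(2*I*pi/5))*conj(1) + 1*(3 + exp(-2*I*pi/5) + 3*exp(4*I*pi/5))*conj(1) + 1*(3 + 3*exp(-4*I*pi/5) + exp(2*I*pi/5))*conj(1) + 1*(3 + 3*exp(-2*I*pi/5) + exp(-4*I*pi/5))*conj(1)]
      = (1/5)[(7) + (3 + exp(4*I*pi/5) + 3*exp(2*I*pi/5)) + (3 + exp(-2*I*pi/5) + 3*exp(4*I*pi/5)) + (3 + 3*exp(-4*I*pi/5) + exp(2*I*pi/5)) + (3 + 3*exp(-2*I*pi/5) + exp(-4*I*pi/5))] = 15/5 = 3
  <chi_rho, chi_1> = (1/5)[1*(7)*conj(1) + 1*(3 + exp(4*I*pi/5) + 3*exp(2*I*pi/5))*conj(exp(2*I*pi/5)) + 1*(3 + exp(-2*I*pi/5) + 3*exp(4*I*pi/5))*conj(exp(4*I*pi/5)) + 1*(3 + 3*exp(-4*I*pi/5) + exp(2*I*pi/5))*conj(exp(-4*I*pi/5)) + 1*(3 + 3*exp(-2*I*pi/5) + exp(-4*I*pi/5))*conj(exp(-2*I*pi/5))]
      = (1/5)[(7) + (3 + 3*exp(-2*I*pi/5) + exp(2*I*pi/5)) + (3 + 3*exp(-4*I*pi/5) + exp(4*I*pi/5)) + (3 + exp(-4*I*pi/5) + 3*exp(4*I*pi/5)) + (3 + exp(-2*I*pi/5) + 3*exp(2*I*pi/5))] = 15/5 = 3
  <chi_rho, chi_2> = (1/5)[1*(7)*conj(1) + 1*(3 + exp(4*I*pi/5) + 3*exp(2*I*pi/5))*conj(exp(4*I*pi/5)) + 1*(3 + exp(-2*I*pi/5) + 3*exp(4*I*pi/5))*conj(exp(-2*I*pi/5)) + 1*(3 + 3*exp(-4*I*pi/5) + exp(2*I*pi/5))*conj(exp(2*I*pi/5)) + 1*(3 + 3*exp(-2*I*pi/5) + exp(-4*I*pi/5))*conj(exp(-4*I*pi/5))]
      = (1/5)[(7) + (1 + 3*exp(-2*I*pi/5) + 3*exp(-4*I*pi/5)) + (1 + 3*exp(-4*I*pi/5) + 3*exp(2*I*pi/5)) + (1 + 3*exp(-2*I*pi/5) + 3*exp(4*I*pi/5)) + (1 + 3*exp(4*I*pi/5) + 3*exp(2*I*pi/5))] = 5/5 = 1
  <chi_rho, chi_3> = (1/5)[1*(7)*conj(1) + 1*(3 + exp(4*I*pi/5) + 3*exp(2*I*pi/5))*conj(exp(-4*I*pi/5)) + 1*(3 + exp(-2*I*pi/5) + 3*exp(4*I*pi/5))*conj(exp(2*I*pi/5)) + 1*(3 + 3*exp(-4*I*pi/5) + exp(2*I*pi/5))*conj(exp(-2*I*pi/5)) + 1*(3 + 3*exp(-2*I*pi/5) + exp(-4*I*pi/5))*conj(exp(4*I*pi/5))]
      = (1/5)[(7) + (3*exp(-4*I*pi/5) + exp(-2*I*pi/5) + 3*exp(4*I*pi/5)) + (3*exp(-2*I*pi/5) + exp(-4*I*pi/5) + 3*exp(2*I*pi/5)) + (3*exp(-2*I*pi/5) + exp(4*I*pi/5) + 3*exp(2*I*pi/5)) + (3*exp(-4*I*pi/5) + exp(2*I*pi/5) + 3*exp(4*I*pi/5))] = 0/5 = 0
  <chi_rho, chi_4> = (1/5)[1*(7)*conj(1) + 1*(3 + exp(4*I*pi/5) + 3*exp(2*I*pi/5))*conj(exp(-2*I*pi/5)) + 1*(3 + exp(-2*I*pi/5) + 3*exp(4*I*pi/5))*conj(exp(-4*I*pi/5)) + 1*(3 + 3*exp(-4*I*pi/5) + exp(2*I*pi/5))*conj(exp(4*I*pi/5)) + 1*(3 + 3*exp(-2*I*pi/5) + exp(-4*I*pi/5))*conj(exp(2*I*pi/5))]
      = (1/5)[(7) + (exp(-4*I*pi/5) + 3*exp(4*I*pi/5) + 3*exp(2*I*pi/5)) + (3*exp(-2*I*pi/5) + exp(2*I*pi/5) + 3*exp(4*I*pi/5)) + (3*exp(-4*I*pi/5) + exp(-2*I*pi/5) + 3*exp(2*I*pi/5)) + (3*exp(-2*I*pi/5) + 3*exp(-4*I*pi/5) + exp(4*I*pi/5))] = 0/5 = 0
(Exp terms are combined using exp(i*s)*conj(exp(i*t)) = exp(i*(s-t)), and sums of them are collapsed using the identity that for every m > 1 the m distinct m-th roots of unity sum to 0, e.g. 1 + exp(2*I*pi/3) + exp(-2*I*pi/3) = 0.)
Dimension check: dim(rho) = sum (mult * dim) = 3*1 + 3*1 + 1*1 + 0*1 + 0*1 = 7 = chi_rho(e) = 7.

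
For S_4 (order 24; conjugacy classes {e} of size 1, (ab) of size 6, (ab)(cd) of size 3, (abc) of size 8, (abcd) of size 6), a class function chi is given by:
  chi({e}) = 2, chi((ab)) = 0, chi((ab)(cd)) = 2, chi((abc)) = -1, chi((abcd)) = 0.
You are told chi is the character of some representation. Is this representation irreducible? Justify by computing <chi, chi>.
Irreducible: <chi, chi> = 1.

Proof sketch: <chi, chi> = (1/|G|) sum_C |C| * |chi(C)|^2 = (1/24)[1*|2|^2 + 6*|0|^2 + 3*|2|^2 + 8*|-1|^2 + 6*|0|^2]
  = (1/24)[(4) + (0) + (12) + (8) + (0)] = 24/24 = 1.
A character is irreducible iff <chi, chi> = 1, so this representation is irreducible.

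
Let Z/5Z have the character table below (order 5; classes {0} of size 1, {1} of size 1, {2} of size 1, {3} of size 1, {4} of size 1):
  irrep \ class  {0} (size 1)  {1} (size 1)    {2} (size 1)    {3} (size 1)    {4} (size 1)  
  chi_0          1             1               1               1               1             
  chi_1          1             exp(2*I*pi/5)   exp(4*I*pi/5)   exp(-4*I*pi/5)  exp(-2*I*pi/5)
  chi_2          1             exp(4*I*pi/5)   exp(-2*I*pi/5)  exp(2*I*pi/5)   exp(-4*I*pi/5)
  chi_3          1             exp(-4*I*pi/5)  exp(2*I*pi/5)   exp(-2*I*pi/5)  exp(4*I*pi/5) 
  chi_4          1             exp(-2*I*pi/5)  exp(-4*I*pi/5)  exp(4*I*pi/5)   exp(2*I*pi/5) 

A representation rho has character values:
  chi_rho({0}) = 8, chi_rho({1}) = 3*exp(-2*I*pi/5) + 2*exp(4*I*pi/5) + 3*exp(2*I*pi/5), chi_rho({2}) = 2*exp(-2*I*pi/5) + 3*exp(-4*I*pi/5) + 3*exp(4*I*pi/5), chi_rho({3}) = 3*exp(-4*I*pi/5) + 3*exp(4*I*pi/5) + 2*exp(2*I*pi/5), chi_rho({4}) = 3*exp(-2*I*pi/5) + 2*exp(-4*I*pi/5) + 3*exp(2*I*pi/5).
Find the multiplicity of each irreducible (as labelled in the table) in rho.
Multiplicities: chi_0: 0, chi_1: 3, chi_2: 2, chi_3: 0, chi_4: 3.

Why: Use <chi_rho, chi> = (1/|G|) sum_C |C| * chi_rho(C) * conj(chi(C)) with |G| = 5 for each irreducible chi in the table:
  <chi_rho, chi_0> = (1/5)[1*(8)*conj(1) + 1*(3*exp(-2*I*pi/5) + 2*exp(4*I*pi/5) + 3*exp(2*I*pi/5))*conj(1) + 1*(2*exp(-2*I*pi/5) + 3*exp(-4*I*pi/5) + 3*exp(4*I*pi/5))*conj(1) + 1*(3*exp(-4*I*pi/5) + 3*exp(4*I*pi/5) + 2*exp(2*I*pi/5))*conj(1) + 1*(3*exp(-2*I*pi/5) + 2*exp(-4*I*pi/5) + 3*exp(2*I*pi/5))*conj(1)]
      = (1/5)[(8) + (3*exp(-2*I*pi/5) + 2*exp(4*I*pi/5) + 3*exp(2*I*pi/5)) + (2*exp(-2*I*pi/5) + 3*exp(-4*I*pi/5) + 3*exp(4*I*pi/5)) + (3*exp(-4*I*pi/5) + 3*exp(4*I*pi/5) + 2*exp(2*I*pi/5)) + (3*exp(-2*I*pi/5) + 2*exp(-4*I*pi/5) + 3*exp(2*I*pi/5))] = 0/5 = 0
  <chi_rho, chi_1> = (1/5)[1*(8)*conj(1) + 1*(3*exp(-2*I*pi/5) + 2*exp(4*I*pi/5) + 3*exp(2*I*pi/5))*conj(exp(2*I*pi/5)) + 1*(2*exp(-2*I*pi/5) + 3*exp(-4*I*pi/5) + 3*exp(4*I*pi/5))*conj(exp(4*I*pi/5)) + 1*(3*exp(-4*I*pi/5) + 3*exp(4*I*pi/5) + 2*exp(2*I*pi/5))*conj(exp(-4*I*pi/5)) + 1*(3*exp(-2*I*pi/5) + 2*exp(-4*I*pi/5) + 3*exp(2*I*pi/5))*conj(exp(-2*I*pi/5))]
      = (1/5)[(8) + (3 + 3*exp(-4*I*pi/5) + 2*exp(2*I*pi/5)) + (3 + 2*exp(4*I*pi/5) + 3*exp(2*I*pi/5)) + (3 + 3*exp(-2*I*pi/5) + 2*exp(-4*I*pi/5)) + (3 + 2*exp(-2*I*pi/5) + 3*exp(4*I*pi/5))] = 15/5 = 3
  <chi_rho, chi_2> = (1/5)[1*(8)*conj(1) + 1*(3*exp(-2*I*pi/5) + 2*exp(4*I*pi/5) + 3*exp(2*I*pi/5))*conj(exp(4*I*pi/5)) + 1*(2*exp(-2*I*pi/5) + 3*exp(-4*I*pi/5) + 3*exp(4*I*pi/5))*conj(exp(-2*I*pi/5)) + 1*(3*exp(-4*I*pi/5) + 3*exp(4*I*pi/5) + 2*exp(2*I*pi/5))*conj(exp(2*I*pi/5)) + 1*(3*exp(-2*I*pi/5) + 2*exp(-4*I*pi/5) + 3*exp(2*I*pi/5))*conj(exp(-4*I*pi/5))]
      = (1/5)[(8) + (2 + 3*exp(-2*I*pi/5) + 3*exp(4*I*pi/5)) + (2 + 3*exp(-2*I*pi/5) + 3*exp(-4*I*pi/5)) + (2 + 3*exp(4*I*pi/5) + 3*exp(2*I*pi/5)) + (2 + 3*exp(-4*I*pi/5) + 3*exp(2*I*pi/5))] = 10/5 = 2
  <chi_rho, chi_3> = (1/5)[1*(8)*conj(1) + 1*(3*exp(-2*I*pi/5) + 2*exp(4*I*pi/5) + 3*exp(2*I*pi/5))*conj(exp(-4*I*pi/5)) + 1*(2*exp(-2*I*pi/5) + 3*exp(-4*I*pi/5) + 3*exp(4*I*pi/5))*conj(exp(2*I*pi/5)) + 1*(3*exp(-4*I*pi/5) + 3*exp(4*I*pi/5) + 2*exp(2*I*pi/5))*conj(exp(-2*I*pi/5)) + 1*(3*exp(-2*I*pi/5) + 2*exp(-4*I*pi/5) + 3*exp(2*I*pi/5))*conj(exp(4*I*pi/5))]
      = (1/5)[(8) + (2*exp(-2*I*pi/5) + 3*exp(-4*I*pi/5) + 3*exp(2*I*pi/5)) + (2*exp(-4*I*pi/5) + 3*exp(4*I*pi/5) + 3*exp(2*I*pi/5)) + (3*exp(-2*I*pi/5) + 3*exp(-4*I*pi/5) + 2*exp(4*I*pi/5)) + (3*exp(-2*I*pi/5) + 3*exp(4*I*pi/5) + 2*exp(2*I*pi/5))] = 0/5 = 0
  <chi_rho, chi_4> = (1/5)[1*(8)*conj(1) + 1*(3*exp(-2*I*pi/5) + 2*exp(4*I*pi/5) + 3*exp(2*I*pi/5))*conj(exp(-2*I*pi/5)) + 1*(2*exp(-2*I*pi/5) + 3*exp(-4*I*pi/5) + 3*exp(4*I*pi/5))*conj(exp(-4*I*pi/5)) + 1*(3*exp(-4*I*pi/5) + 3*exp(4*I*pi/5) + 2*exp(2*I*pi/5))*conj(exp(4*I*pi/5)) + 1*(3*exp(-2*I*pi/5) + 2*exp(-4*I*pi/5) + 3*exp(2*I*pi/5))*conj(exp(2*I*pi/5))]
      = (1/5)[(8) + (3 + 2*exp(-4*I*pi/5) + 3*exp(4*I*pi/5)) + (3 + 3*exp(-2*I*pi/5) + 2*exp(2*I*pi/5)) + (3 + 2*exp(-2*I*pi/5) + 3*exp(2*I*pi/5)) + (3 + 3*exp(-4*I*pi/5) + 2*exp(4*I*pi/5))] = 15/5 = 3
(Exp terms are combined using exp(i*s)*conj(exp(i*t)) = exp(i*(s-t)), and sums of them are collapsed using the identity that for every m > 1 the m distinct m-th roots of unity sum to 0, e.g. 1 + exp(2*I*pi/3) + exp(-2*I*pi/3) = 0.)
Dimension check: dim(rho) = sum (mult * dim) = 0*1 + 3*1 + 2*1 + 0*1 + 3*1 = 8 = chi_rho(e) = 8.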